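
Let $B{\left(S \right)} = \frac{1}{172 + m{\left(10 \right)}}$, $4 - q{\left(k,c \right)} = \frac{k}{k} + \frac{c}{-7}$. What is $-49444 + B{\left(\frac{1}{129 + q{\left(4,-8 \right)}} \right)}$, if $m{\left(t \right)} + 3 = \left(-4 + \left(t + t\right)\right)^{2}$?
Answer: $- \frac{21013699}{425} \approx -49444.0$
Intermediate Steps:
$q{\left(k,c \right)} = 3 + \frac{c}{7}$ ($q{\left(k,c \right)} = 4 - \left(\frac{k}{k} + \frac{c}{-7}\right) = 4 - \left(1 + c \left(- \frac{1}{7}\right)\right) = 4 - \left(1 - \frac{c}{7}\right) = 4 + \left(-1 + \frac{c}{7}\right) = 3 + \frac{c}{7}$)
$m{\left(t \right)} = -3 + \left(-4 + 2 t\right)^{2}$ ($m{\left(t \right)} = -3 + \left(-4 + \left(t + t\right)\right)^{2} = -3 + \left(-4 + 2 t\right)^{2}$)
$B{\left(S \right)} = \frac{1}{425}$ ($B{\left(S \right)} = \frac{1}{172 - \left(3 - 4 \left(-2 + 10\right)^{2}\right)} = \frac{1}{172 - \left(3 - 4 \cdot 8^{2}\right)} = \frac{1}{172 + \left(-3 + 4 \cdot 64\right)} = \frac{1}{172 + \left(-3 + 256\right)} = \frac{1}{172 + 253} = \frac{1}{425}$)
$-49444 + B{\left(\frac{1}{129 + q{\left(4,-8 \right)}} \right)} = -49444 + \frac{1}{425} = - \frac{21013699}{425}$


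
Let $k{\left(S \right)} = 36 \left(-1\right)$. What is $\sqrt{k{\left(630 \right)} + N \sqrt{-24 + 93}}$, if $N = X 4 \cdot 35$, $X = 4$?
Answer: $2 \sqrt{-9 + 140 \sqrt{69}} \approx 67.939$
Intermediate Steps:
$k{\left(S \right)} = -36$
$N = 560$ ($N = 4 \cdot 4 \cdot 35 = 16 \cdot 35 = 560$)
$\sqrt{k{\left(630 \right)} + N \sqrt{-24 + 93}} = \sqrt{-36 + 560 \sqrt{-24 + 93}} = \sqrt{-36 + 560 \sqrt{69}}$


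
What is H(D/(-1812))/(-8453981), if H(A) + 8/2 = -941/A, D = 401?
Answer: -1703488/3390046381 ≈ -0.00050250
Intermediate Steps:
H(A) = -4 - 941/A
H(D/(-1812))/(-8453981) = (-4 - 941/(401/(-1812)))/(-8453981) = (-4 - 941/(401*(-1/1812)))*(-1/8453981) = (-4 - 941/(-401/1812))*(-1/8453981) = (-4 - 941*(-1812/401))*(-1/8453981) = (-4 + 1705092/401)*(-1/8453981) = (1703488/401)*(-1/8453981) = -1703488/3390046381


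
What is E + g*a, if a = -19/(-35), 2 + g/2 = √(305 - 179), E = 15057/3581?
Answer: 254839/125335 + 114*√14/35 ≈ 14.220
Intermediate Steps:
E = 15057/3581 (E = 15057*(1/3581) = 15057/3581 ≈ 4.2047)
g = -4 + 6*√14 (g = -4 + 2*√(305 - 179) = -4 + 2*√126 = -4 + 2*(3*√14) = -4 + 6*√14 ≈ 18.450)
a = 19/35 (a = -19*(-1/35) = 19/35 ≈ 0.54286)
E + g*a = 15057/3581 + (-4 + 6*√14)*(19/35) = 15057/3581 + (-76/35 + 114*√14/35) = 254839/125335 + 114*√14/35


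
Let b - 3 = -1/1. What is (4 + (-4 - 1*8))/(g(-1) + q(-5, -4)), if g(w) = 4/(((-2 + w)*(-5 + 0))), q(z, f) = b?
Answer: -60/17 ≈ -3.5294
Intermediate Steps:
b = 2 (b = 3 - 1/1 = 3 - 1*1 = 3 - 1 = 2)
q(z, f) = 2
g(w) = 4/(10 - 5*w) (g(w) = 4/(((-2 + w)*(-5))) = 4/(10 - 5*w))
(4 + (-4 - 1*8))/(g(-1) + q(-5, -4)) = (4 + (-4 - 1*8))/(-4/(-10 + 5*(-1)) + 2) = (4 + (-4 - 8))/(-4/(-10 - 5) + 2) = (4 - 12)/(-4/(-15) + 2) = -8/(-4*(-1/15) + 2) = -8/(4/15 + 2) = -8/34/15 = -8*15/34 = -60/17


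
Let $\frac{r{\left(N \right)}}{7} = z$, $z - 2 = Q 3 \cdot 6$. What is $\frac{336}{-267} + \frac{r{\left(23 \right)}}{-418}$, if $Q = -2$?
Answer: $- \frac{12817}{18601} \approx -0.68905$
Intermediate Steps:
$z = -34$ ($z = 2 + \left(-2\right) 3 \cdot 6 = 2 - 36 = -34$)
$r{\left(N \right)} = -238$ ($r{\left(N \right)} = 7 \left(-34\right) = -238$)
$\frac{336}{-267} + \frac{r{\left(23 \right)}}{-418} = \frac{336}{-267} - \frac{238}{-418} = 336 \left(- \frac{1}{267}\right) - - \frac{119}{209} = - \frac{112}{89} + \frac{119}{209} = - \frac{12817}{18601}$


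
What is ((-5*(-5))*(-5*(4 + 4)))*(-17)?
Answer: 17000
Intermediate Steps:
((-5*(-5))*(-5*(4 + 4)))*(-17) = (25*(-5*8))*(-17) = (25*(-40))*(-17) = -1000*(-17) = 17000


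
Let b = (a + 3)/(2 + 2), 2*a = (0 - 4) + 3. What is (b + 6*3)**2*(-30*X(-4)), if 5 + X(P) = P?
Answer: 2997135/32 ≈ 93661.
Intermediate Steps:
X(P) = -5 + P
a = -1/2 (a = ((0 - 4) + 3)/2 = (-4 + 3)/2 = (1/2)*(-1) = -1/2 ≈ -0.50000)
b = 5/8 (b = (-1/2 + 3)/(2 + 2) = (5/2)/4 = (5/2)*(1/4) = 5/8 ≈ 0.62500)
(b + 6*3)**2*(-30*X(-4)) = (5/8 + 6*3)**2*(-30*(-5 - 4)) = (5/8 + 18)**2*(-30*(-9)) = (149/8)**2*270 = (22201/64)*270 = 2997135/32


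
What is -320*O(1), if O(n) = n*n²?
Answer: -320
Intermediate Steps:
O(n) = n³
-320*O(1) = -320*1³ = -320*1 = -320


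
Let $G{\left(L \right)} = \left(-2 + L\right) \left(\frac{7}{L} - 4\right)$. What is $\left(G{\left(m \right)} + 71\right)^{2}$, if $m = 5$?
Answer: $\frac{99856}{25} \approx 3994.2$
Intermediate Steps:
$G{\left(L \right)} = \left(-4 + \frac{7}{L}\right) \left(-2 + L\right)$ ($G{\left(L \right)} = \left(-2 + L\right) \left(-4 + \frac{7}{L}\right) = \left(-4 + \frac{7}{L}\right) \left(-2 + L\right)$)
$\left(G{\left(m \right)} + 71\right)^{2} = \left(\left(15 - \frac{14}{5} - 20\right) + 71\right)^{2} = \left(- \frac{39}{5} + 71\right)^{2} = \left(\frac{316}{5}\right)^{2} = \frac{99856}{25}$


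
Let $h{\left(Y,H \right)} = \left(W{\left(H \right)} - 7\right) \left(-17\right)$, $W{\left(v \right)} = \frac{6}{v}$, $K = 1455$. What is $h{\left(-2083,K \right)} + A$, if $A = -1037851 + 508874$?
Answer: $- \frac{256496164}{485} \approx -5.2886 \cdot 10^{5}$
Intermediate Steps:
$A = -528977$
$h{\left(Y,H \right)} = 119 - \frac{102}{H}$ ($h{\left(Y,H \right)} = \left(\frac{6}{H} - 7\right) \left(-17\right) = \left(-7 + \frac{6}{H}\right) \left(-17\right) = 119 - \frac{102}{H}$)
$h{\left(-2083,K \right)} + A = \left(119 - \frac{102}{1455}\right) - 528977 = \left(119 - \frac{34}{485}\right) - 528977 = \frac{57681}{485} - 528977 = - \frac{256496164}{485}$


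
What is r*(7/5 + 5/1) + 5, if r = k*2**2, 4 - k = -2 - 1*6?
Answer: 1561/5 ≈ 312.20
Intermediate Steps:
k = 12 (k = 4 - (-2 - 1*6) = 4 - (-2 - 6) = 4 - 1*(-8) = 4 + 8 = 12)
r = 48 (r = 12*2**2 = 12*4 = 48)
r*(7/5 + 5/1) + 5 = 48*(7/5 + 5/1) + 5 = 48*(7*(1/5) + 5*1) + 5 = 48*(7/5 + 5) + 5 = 48*(32/5) + 5 = 1536/5 + 5 = 1561/5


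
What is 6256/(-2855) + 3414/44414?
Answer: -134053507/63400985 ≈ -2.1144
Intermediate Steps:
6256/(-2855) + 3414/44414 = 6256*(-1/2855) + 3414*(1/44414) = -6256/2855 + 1707/22207 = -134053507/63400985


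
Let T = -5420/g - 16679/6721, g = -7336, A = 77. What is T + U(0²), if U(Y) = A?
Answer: 71357219/948178 ≈ 75.257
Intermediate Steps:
U(Y) = 77
T = -1652487/948178 (T = -5420/(-7336) - 16679/6721 = -5420*(-1/7336) - 16679*1/6721 = 1355/1834 - 1283/517 = -1652487/948178 ≈ -1.7428)
T + U(0²) = -1652487/948178 + 77 = 71357219/948178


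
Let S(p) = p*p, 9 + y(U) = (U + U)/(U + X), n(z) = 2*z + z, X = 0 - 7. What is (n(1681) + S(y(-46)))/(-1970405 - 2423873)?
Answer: -7157006/6171763451 ≈ -0.0011596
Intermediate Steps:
X = -7
n(z) = 3*z
y(U) = -9 + 2*U/(-7 + U) (y(U) = -9 + (U + U)/(U - 7) = -9 + (2*U)/(-7 + U) = -9 + 2*U/(-7 + U))
S(p) = p**2
(n(1681) + S(y(-46)))/(-1970405 - 2423873) = (3*1681 + (7*(9 - 1*(-46))/(-7 - 46))**2)/(-1970405 - 2423873) = (5043 + (7*(9 + 46)/(-53))**2)/(-4394278) = (5043 + (7*(-1/53)*55)**2)*(-1/4394278) = (5043 + (-385/53)**2)*(-1/4394278) = (5043 + 148225/2809)*(-1/4394278) = (14314012/2809)*(-1/4394278) = -7157006/6171763451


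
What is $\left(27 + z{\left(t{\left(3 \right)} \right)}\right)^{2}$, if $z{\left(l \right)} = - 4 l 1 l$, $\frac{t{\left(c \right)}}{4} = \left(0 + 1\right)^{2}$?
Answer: $1369$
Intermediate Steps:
$t{\left(c \right)} = 4$ ($t{\left(c \right)} = 4 \left(0 + 1\right)^{2} = 4 \cdot 1^{2} = 4 \cdot 1 = 4$)
$z{\left(l \right)} = - 4 l^{2}$ ($z{\left(l \right)} = - 4 l l = - 4 l^{2}$)
$\left(27 + z{\left(t{\left(3 \right)} \right)}\right)^{2} = \left(27 - 4 \cdot 4^{2}\right)^{2} = \left(27 - 64\right)^{2} = \left(-37\right)^{2} = 1369$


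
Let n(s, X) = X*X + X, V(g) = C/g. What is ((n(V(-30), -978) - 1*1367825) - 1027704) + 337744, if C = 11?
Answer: -1102279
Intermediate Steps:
V(g) = 11/g
n(s, X) = X + X**2 (n(s, X) = X**2 + X = X + X**2)
((n(V(-30), -978) - 1*1367825) - 1027704) + 337744 = ((-978*(1 - 978) - 1*1367825) - 1027704) + 337744 = ((-978*(-977) - 1367825) - 1027704) + 337744 = ((955506 - 1367825) - 1027704) + 337744 = (-412319 - 1027704) + 337744 = -1440023 + 337744 = -1102279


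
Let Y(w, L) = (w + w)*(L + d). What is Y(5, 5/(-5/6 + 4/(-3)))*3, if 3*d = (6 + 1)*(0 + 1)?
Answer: 10/13 ≈ 0.76923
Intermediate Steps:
d = 7/3 (d = ((6 + 1)*(0 + 1))/3 = (7*1)/3 = (⅓)*7 = 7/3 ≈ 2.3333)
Y(w, L) = 2*w*(7/3 + L) (Y(w, L) = (w + w)*(L + 7/3) = (2*w)*(7/3 + L) = 2*w*(7/3 + L))
Y(5, 5/(-5/6 + 4/(-3)))*3 = ((⅔)*5*(7 + 3*(5/(-5/6 + 4/(-3)))))*3 = ((⅔)*5*(7 + 3*(5/(-5*⅙ + 4*(-⅓)))))*3 = ((⅔)*5*(7 + 3*(5/(-⅚ - 4/3))))*3 = ((⅔)*5*(7 + 3*(5/(-13/6))))*3 = ((⅔)*5*(7 + 3*(5*(-6/13))))*3 = ((⅔)*5*(7 + 3*(-30/13)))*3 = ((⅔)*5*(7 - 90/13))*3 = ((⅔)*5*(1/13))*3 = (10/39)*3 = 10/13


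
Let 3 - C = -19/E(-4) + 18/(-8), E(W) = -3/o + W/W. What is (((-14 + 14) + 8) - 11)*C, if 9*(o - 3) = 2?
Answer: -3369/4 ≈ -842.25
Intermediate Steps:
o = 29/9 (o = 3 + (⅑)*2 = 3 + 2/9 = 29/9 ≈ 3.2222)
E(W) = 2/29 (E(W) = -3/29/9 + W/W = -3*9/29 + 1 = -27/29 + 1 = 2/29)
C = 1123/4 (C = 3 - (-19/2/29 + 18/(-8)) = 3 - (-19*29/2 + 18*(-⅛)) = 3 - (-551/2 - 9/4) = 3 - 1*(-1111/4) = 3 + 1111/4 = 1123/4 ≈ 280.75)
(((-14 + 14) + 8) - 11)*C = (((-14 + 14) + 8) - 11)*(1123/4) = ((0 + 8) - 11)*(1123/4) = (8 - 11)*(1123/4) = -3*1123/4 = -3369/4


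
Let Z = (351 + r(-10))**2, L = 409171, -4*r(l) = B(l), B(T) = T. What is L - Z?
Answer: 1136835/4 ≈ 2.8421e+5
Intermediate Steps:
r(l) = -l/4
Z = 499849/4 (Z = (351 - 1/4*(-10))**2 = (351 + 5/2)**2 = (707/2)**2 = 499849/4 ≈ 1.2496e+5)
L - Z = 409171 - 1*499849/4 = 409171 - 499849/4 = 1136835/4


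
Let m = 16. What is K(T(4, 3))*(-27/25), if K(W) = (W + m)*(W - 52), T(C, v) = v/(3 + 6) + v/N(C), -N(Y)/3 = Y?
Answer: 360717/400 ≈ 901.79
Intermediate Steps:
N(Y) = -3*Y
T(C, v) = v/9 - v/(3*C) (T(C, v) = v/(3 + 6) + v/((-3*C)) = v/9 + v*(-1/(3*C)) = v*(⅑) - v/(3*C) = v/9 - v/(3*C))
K(W) = (-52 + W)*(16 + W) (K(W) = (W + 16)*(W - 52) = (16 + W)*(-52 + W) = (-52 + W)*(16 + W))
K(T(4, 3))*(-27/25) = (-832 + ((⅑)*3*(-3 + 4)/4)² - 4*3*(-3 + 4)/4)*(-27/25) = (-832 + ((⅑)*3*(¼)*1)² - 4*3/4)*(-27*1/25) = (-832 + (1/12)² - 36*1/12)*(-27/25) = (-832 + 1/144 - 3)*(-27/25) = -120239/144*(-27/25) = 360717/400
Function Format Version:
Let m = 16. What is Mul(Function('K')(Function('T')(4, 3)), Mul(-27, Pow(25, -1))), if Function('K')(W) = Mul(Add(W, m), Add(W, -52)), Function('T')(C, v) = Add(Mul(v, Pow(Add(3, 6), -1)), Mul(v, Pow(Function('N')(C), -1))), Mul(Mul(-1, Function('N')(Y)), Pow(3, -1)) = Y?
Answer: Rational(360717, 400) ≈ 901.79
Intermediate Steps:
Function('N')(Y) = Mul(-3, Y)
Function('T')(C, v) = Add(Mul(Rational(1, 9), v), Mul(Rational(-1, 3), v, Pow(C, -1))) (Function('T')(C, v) = Add(Mul(v, Pow(Add(3, 6), -1)), Mul(v, Pow(Mul(-3, C), -1))) = Add(Mul(v, Pow(9, -1)), Mul(v, Mul(Rational(-1, 3), Pow(C, -1)))) = Add(Mul(v, Rational(1, 9)), Mul(Rational(-1, 3), v, Pow(C, -1))) = Add(Mul(Rational(1, 9), v), Mul(Rational(-1, 3), v, Pow(C, -1))))
Function('K')(W) = Mul(Add(-52, W), Add(16, W)) (Function('K')(W) = Mul(Add(W, 16), Add(W, -52)) = Mul(Add(16, W), Add(-52, W)) = Mul(Add(-52, W), Add(16, W)))
Mul(Function('K')(Function('T')(4, 3)), Mul(-27, Pow(25, -1))) = Mul(Add(-832, Pow(Mul(Rational(1, 9), 3, Pow(4, -1), Add(-3, 4)), 2), Mul(-36, Mul(Rational(1, 9), 3, Pow(4, -1), Add(-3, 4)))), Mul(-27, Pow(25, -1))) = Mul(Add(-832, Pow(Mul(Rational(1, 9), 3, Rational(1, 4), 1), 2), Mul(-36, Mul(Rational(1, 9), 3, Rational(1, 4), 1))), Mul(-27, Rational(1, 25))) = Mul(Add(-832, Pow(Rational(1, 12), 2), Mul(-36, Rational(1, 12))), Rational(-27, 25)) = Mul(Add(-832, Rational(1, 144), -3), Rational(-27, 25)) = Mul(Rational(-120239, 144), Rational(-27, 25)) = Rational(360717, 400)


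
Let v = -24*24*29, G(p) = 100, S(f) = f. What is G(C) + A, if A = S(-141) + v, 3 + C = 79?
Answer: -16745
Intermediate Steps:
C = 76 (C = -3 + 79 = 76)
v = -16704 (v = -576*29 = -16704)
A = -16845 (A = -141 - 16704 = -16845)
G(C) + A = 100 - 16845 = -16745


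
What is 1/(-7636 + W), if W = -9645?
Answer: -1/17281 ≈ -5.7867e-5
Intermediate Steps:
1/(-7636 + W) = 1/(-7636 - 9645) = 1/(-17281) = -1/17281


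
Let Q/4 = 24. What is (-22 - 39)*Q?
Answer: -5856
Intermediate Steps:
Q = 96 (Q = 4*24 = 96)
(-22 - 39)*Q = (-22 - 39)*96 = -61*96 = -5856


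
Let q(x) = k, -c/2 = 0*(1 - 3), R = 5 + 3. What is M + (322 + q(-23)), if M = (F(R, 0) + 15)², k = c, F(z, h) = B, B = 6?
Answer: 763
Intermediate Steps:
R = 8
c = 0 (c = -0*(1 - 3) = -0*(-2) = -2*0 = 0)
F(z, h) = 6
k = 0
q(x) = 0
M = 441 (M = (6 + 15)² = 21² = 441)
M + (322 + q(-23)) = 441 + (322 + 0) = 441 + 322 = 763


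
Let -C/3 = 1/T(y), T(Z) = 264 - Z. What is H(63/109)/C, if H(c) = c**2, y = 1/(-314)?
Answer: -109672731/3730634 ≈ -29.398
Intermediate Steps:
y = -1/314 ≈ -0.0031847
C = -942/82897 (C = -3/(264 - 1*(-1/314)) = -3/(264 + 1/314) = -3/82897/314 = -3*314/82897 = -942/82897 ≈ -0.011364)
H(63/109)/C = (63/109)**2/(-942/82897) = (63*(1/109))**2*(-82897/942) = (63/109)**2*(-82897/942) = (3969/11881)*(-82897/942) = -109672731/3730634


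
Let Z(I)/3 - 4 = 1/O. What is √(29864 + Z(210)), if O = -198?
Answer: √130139790/66 ≈ 172.85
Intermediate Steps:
Z(I) = 791/66 (Z(I) = 12 + 3/(-198) = 12 + 3*(-1/198) = 12 - 1/66 = 791/66)
√(29864 + Z(210)) = √(29864 + 791/66) = √(1971815/66) = √130139790/66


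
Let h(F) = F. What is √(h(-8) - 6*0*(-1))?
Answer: 2*I*√2 ≈ 2.8284*I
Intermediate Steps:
√(h(-8) - 6*0*(-1)) = √(-8 - 6*0*(-1)) = √(-8 + 0*(-1)) = √(-8 + 0) = √(-8) = 2*I*√2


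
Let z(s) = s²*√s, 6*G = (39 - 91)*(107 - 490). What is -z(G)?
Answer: -99161764*√29874/27 ≈ -6.3479e+8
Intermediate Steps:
G = 9958/3 (G = ((39 - 91)*(107 - 490))/6 = (-52*(-383))/6 = (⅙)*19916 = 9958/3 ≈ 3319.3)
z(s) = s^(5/2)
-z(G) = -(9958/3)^(5/2) = -99161764*√29874/27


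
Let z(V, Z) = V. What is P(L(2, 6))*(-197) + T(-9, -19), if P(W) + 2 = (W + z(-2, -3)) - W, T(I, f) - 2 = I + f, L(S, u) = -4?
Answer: 762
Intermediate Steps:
T(I, f) = 2 + I + f (T(I, f) = 2 + (I + f) = 2 + I + f)
P(W) = -4 (P(W) = -2 + ((W - 2) - W) = -2 + ((-2 + W) - W) = -2 - 2 = -4)
P(L(2, 6))*(-197) + T(-9, -19) = -4*(-197) + (2 - 9 - 19) = 788 - 26 = 762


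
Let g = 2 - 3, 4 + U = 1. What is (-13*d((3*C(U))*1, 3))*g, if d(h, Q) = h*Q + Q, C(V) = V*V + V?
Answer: 741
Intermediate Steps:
U = -3 (U = -4 + 1 = -3)
C(V) = V + V² (C(V) = V² + V = V + V²)
g = -1
d(h, Q) = Q + Q*h (d(h, Q) = Q*h + Q = Q + Q*h)
(-13*d((3*C(U))*1, 3))*g = -39*(1 + (3*(-3*(1 - 3)))*1)*(-1) = -39*(1 + (3*(-3*(-2)))*1)*(-1) = -39*(1 + (3*6)*1)*(-1) = -39*(1 + 18*1)*(-1) = -39*(1 + 18)*(-1) = -39*19*(-1) = -13*57*(-1) = -741*(-1) = 741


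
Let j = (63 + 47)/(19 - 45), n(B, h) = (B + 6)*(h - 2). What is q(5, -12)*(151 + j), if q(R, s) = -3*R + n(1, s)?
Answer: -215604/13 ≈ -16585.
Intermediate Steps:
n(B, h) = (-2 + h)*(6 + B) (n(B, h) = (6 + B)*(-2 + h) = (-2 + h)*(6 + B))
q(R, s) = -14 - 3*R + 7*s (q(R, s) = -3*R + (-12 - 2*1 + 6*s + 1*s) = -3*R + (-12 - 2 + 6*s + s) = -3*R + (-14 + 7*s) = -14 - 3*R + 7*s)
j = -55/13 (j = 110/(-26) = 110*(-1/26) = -55/13 ≈ -4.2308)
q(5, -12)*(151 + j) = (-14 - 3*5 + 7*(-12))*(151 - 55/13) = (-14 - 15 - 84)*(1908/13) = -113*1908/13 = -215604/13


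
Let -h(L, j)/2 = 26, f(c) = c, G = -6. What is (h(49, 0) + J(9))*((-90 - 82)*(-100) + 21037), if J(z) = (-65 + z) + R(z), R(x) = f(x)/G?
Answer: -8373903/2 ≈ -4.1870e+6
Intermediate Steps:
R(x) = -x/6 (R(x) = x/(-6) = x*(-1/6) = -x/6)
h(L, j) = -52 (h(L, j) = -2*26 = -52)
J(z) = -65 + 5*z/6 (J(z) = (-65 + z) - z/6 = -65 + 5*z/6)
(h(49, 0) + J(9))*((-90 - 82)*(-100) + 21037) = (-52 + (-65 + (5/6)*9))*((-90 - 82)*(-100) + 21037) = (-52 + (-65 + 15/2))*(-172*(-100) + 21037) = (-52 - 115/2)*(17200 + 21037) = -219/2*38237 = -8373903/2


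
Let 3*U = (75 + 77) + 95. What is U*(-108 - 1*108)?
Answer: -17784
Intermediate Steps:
U = 247/3 (U = ((75 + 77) + 95)/3 = (152 + 95)/3 = (⅓)*247 = 247/3 ≈ 82.333)
U*(-108 - 1*108) = 247*(-108 - 1*108)/3 = 247*(-108 - 108)/3 = (247/3)*(-216) = -17784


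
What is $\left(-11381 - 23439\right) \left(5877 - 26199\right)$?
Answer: $707612040$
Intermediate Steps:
$\left(-11381 - 23439\right) \left(5877 - 26199\right) = - 34820 \left(5877 - 26199\right) = \left(-34820\right) \left(-20322\right) = 707612040$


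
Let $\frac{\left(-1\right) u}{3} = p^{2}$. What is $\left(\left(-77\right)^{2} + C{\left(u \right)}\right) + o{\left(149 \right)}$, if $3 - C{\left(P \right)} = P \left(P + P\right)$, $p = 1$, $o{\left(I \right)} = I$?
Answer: $6063$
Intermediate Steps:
$u = -3$ ($u = - 3 \cdot 1^{2} = \left(-3\right) 1 = -3$)
$C{\left(P \right)} = 3 - 2 P^{2}$ ($C{\left(P \right)} = 3 - P \left(P + P\right) = 3 - P 2 P = 3 - 2 P^{2}$)
$\left(\left(-77\right)^{2} + C{\left(u \right)}\right) + o{\left(149 \right)} = \left(\left(-77\right)^{2} + \left(3 - 2 \left(-3\right)^{2}\right)\right) + 149 = \left(5929 + \left(3 - 18\right)\right) + 149 = \left(5929 - 15\right) + 149 = 5914 + 149 = 6063$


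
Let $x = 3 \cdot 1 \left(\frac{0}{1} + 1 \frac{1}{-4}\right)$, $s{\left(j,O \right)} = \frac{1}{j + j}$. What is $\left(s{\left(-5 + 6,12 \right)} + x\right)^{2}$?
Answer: $\frac{1}{16} \approx 0.0625$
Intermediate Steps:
$s{\left(j,O \right)} = \frac{1}{2 j}$
$x = - \frac{3}{4}$ ($x = 3 \left(0 \cdot 1 + 1 \left(- \frac{1}{4}\right)\right) = 3 \left(0 - \frac{1}{4}\right) = 3 \left(- \frac{1}{4}\right) = - \frac{3}{4} \approx -0.75$)
$\left(s{\left(-5 + 6,12 \right)} + x\right)^{2} = \left(\frac{1}{2 \left(-5 + 6\right)} - \frac{3}{4}\right)^{2} = \left(\frac{1}{2 \cdot 1} - \frac{3}{4}\right)^{2} = \left(\frac{1}{2} \cdot 1 - \frac{3}{4}\right)^{2} = \left(\frac{1}{2} - \frac{3}{4}\right)^{2} = \left(- \frac{1}{4}\right)^{2} = \frac{1}{16}$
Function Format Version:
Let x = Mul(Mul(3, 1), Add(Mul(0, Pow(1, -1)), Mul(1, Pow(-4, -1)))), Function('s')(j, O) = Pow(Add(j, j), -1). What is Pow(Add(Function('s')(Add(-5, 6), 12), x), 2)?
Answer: Rational(1, 16) ≈ 0.062500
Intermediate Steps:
Function('s')(j, O) = Mul(Rational(1, 2), Pow(j, -1)) (Function('s')(j, O) = Pow(Mul(2, j), -1) = Mul(Rational(1, 2), Pow(j, -1)))
x = Rational(-3, 4) (x = Mul(3, Add(Mul(0, 1), Mul(1, Rational(-1, 4)))) = Mul(3, Add(0, Rational(-1, 4))) = Mul(3, Rational(-1, 4)) = Rational(-3, 4) ≈ -0.75000)
Pow(Add(Function('s')(Add(-5, 6), 12), x), 2) = Pow(Add(Mul(Rational(1, 2), Pow(Add(-5, 6), -1)), Rational(-3, 4)), 2) = Pow(Add(Mul(Rational(1, 2), Pow(1, -1)), Rational(-3, 4)), 2) = Pow(Add(Mul(Rational(1, 2), 1), Rational(-3, 4)), 2) = Pow(Add(Rational(1, 2), Rational(-3, 4)), 2) = Pow(Rational(-1, 4), 2) = Rational(1, 16)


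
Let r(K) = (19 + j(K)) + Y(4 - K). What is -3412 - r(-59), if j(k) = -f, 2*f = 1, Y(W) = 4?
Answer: -6869/2 ≈ -3434.5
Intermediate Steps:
f = ½ (f = (½)*1 = ½ ≈ 0.50000)
j(k) = -½ (j(k) = -1*½ = -½)
r(K) = 45/2 (r(K) = (19 - ½) + 4 = 37/2 + 4 = 45/2)
-3412 - r(-59) = -3412 - 1*45/2 = -3412 - 45/2 = -6869/2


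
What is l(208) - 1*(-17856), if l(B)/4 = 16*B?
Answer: 31168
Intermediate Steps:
l(B) = 64*B (l(B) = 4*(16*B) = 64*B)
l(208) - 1*(-17856) = 64*208 - 1*(-17856) = 13312 + 17856 = 31168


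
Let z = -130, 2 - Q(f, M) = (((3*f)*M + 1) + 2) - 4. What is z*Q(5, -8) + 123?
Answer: -15867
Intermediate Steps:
Q(f, M) = 3 - 3*M*f (Q(f, M) = 2 - ((((3*f)*M + 1) + 2) - 4) = 2 - (((3*M*f + 1) + 2) - 4) = 2 - (((1 + 3*M*f) + 2) - 4) = 2 - ((3 + 3*M*f) - 4) = 2 - (-1 + 3*M*f) = 2 + (1 - 3*M*f) = 3 - 3*M*f)
z*Q(5, -8) + 123 = -130*(3 - 3*(-8)*5) + 123 = -130*(3 + 120) + 123 = -130*123 + 123 = -15990 + 123 = -15867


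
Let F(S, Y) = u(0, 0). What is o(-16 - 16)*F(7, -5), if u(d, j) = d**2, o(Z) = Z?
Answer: 0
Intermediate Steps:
F(S, Y) = 0 (F(S, Y) = 0**2 = 0)
o(-16 - 16)*F(7, -5) = (-16 - 16)*0 = -32*0 = 0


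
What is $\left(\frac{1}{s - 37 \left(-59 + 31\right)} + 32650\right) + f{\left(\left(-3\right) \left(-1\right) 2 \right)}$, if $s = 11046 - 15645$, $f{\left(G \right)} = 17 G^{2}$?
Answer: $\frac{118512505}{3563} \approx 33262.0$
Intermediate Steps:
$s = -4599$ ($s = 11046 - 15645 = -4599$)
$\left(\frac{1}{s - 37 \left(-59 + 31\right)} + 32650\right) + f{\left(\left(-3\right) \left(-1\right) 2 \right)} = \left(\frac{1}{-4599 - 37 \left(-59 + 31\right)} + 32650\right) + 17 \left(\left(-3\right) \left(-1\right) 2\right)^{2} = \left(\frac{1}{-4599 - -1036} + 32650\right) + 17 \left(3 \cdot 2\right)^{2} = \left(\frac{1}{-4599 + 1036} + 32650\right) + 17 \cdot 6^{2} = \left(\frac{1}{-3563} + 32650\right) + 17 \cdot 36 = \left(- \frac{1}{3563} + 32650\right) + 612 = \frac{116331949}{3563} + 612 = \frac{118512505}{3563}$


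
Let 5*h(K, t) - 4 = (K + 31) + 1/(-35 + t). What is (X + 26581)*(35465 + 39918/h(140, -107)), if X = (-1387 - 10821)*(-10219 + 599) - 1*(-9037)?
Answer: 35619351321808190/8283 ≈ 4.3003e+12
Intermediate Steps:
h(K, t) = 7 + K/5 + 1/(5*(-35 + t)) (h(K, t) = ⅘ + ((K + 31) + 1/(-35 + t))/5 = ⅘ + ((31 + K) + 1/(-35 + t))/5 = ⅘ + (31 + K + 1/(-35 + t))/5 = ⅘ + (31/5 + K/5 + 1/(5*(-35 + t))) = 7 + K/5 + 1/(5*(-35 + t)))
X = 117449997 (X = -12208*(-9620) + 9037 = 117440960 + 9037 = 117449997)
(X + 26581)*(35465 + 39918/h(140, -107)) = (117449997 + 26581)*(35465 + 39918/(((-1224 - 35*140 + 35*(-107) + 140*(-107))/(5*(-35 - 107))))) = 117476578*(35465 + 39918/(((⅕)*(-1224 - 4900 - 3745 - 14980)/(-142)))) = 117476578*(35465 + 39918/(((⅕)*(-1/142)*(-24849)))) = 117476578*(35465 + 39918/(24849/710)) = 117476578*(35465 + 39918*(710/24849)) = 117476578*(35465 + 9447260/8283) = 117476578*(303203855/8283) = 35619351321808190/8283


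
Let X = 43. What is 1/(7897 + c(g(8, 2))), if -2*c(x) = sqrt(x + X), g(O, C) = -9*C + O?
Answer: 31588/249450403 + 2*sqrt(33)/249450403 ≈ 0.00012668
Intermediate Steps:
g(O, C) = O - 9*C
c(x) = -sqrt(43 + x)/2 (c(x) = -sqrt(x + 43)/2 = -sqrt(43 + x)/2)
1/(7897 + c(g(8, 2))) = 1/(7897 - sqrt(43 + (8 - 9*2))/2) = 1/(7897 - sqrt(43 + (8 - 18))/2) = 1/(7897 - sqrt(43 - 10)/2) = 1/(7897 - sqrt(33)/2)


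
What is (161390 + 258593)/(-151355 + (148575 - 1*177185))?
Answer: -419983/179965 ≈ -2.3337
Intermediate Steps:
(161390 + 258593)/(-151355 + (148575 - 1*177185)) = 419983/(-151355 + (148575 - 177185)) = 419983/(-151355 - 28610) = 419983/(-179965) = 419983*(-1/179965) = -419983/179965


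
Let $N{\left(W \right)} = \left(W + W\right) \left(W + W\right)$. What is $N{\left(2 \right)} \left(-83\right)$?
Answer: $-1328$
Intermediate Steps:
$N{\left(W \right)} = 4 W^{2}$ ($N{\left(W \right)} = 2 W 2 W = 4 W^{2}$)
$N{\left(2 \right)} \left(-83\right) = 4 \cdot 2^{2} \left(-83\right) = 4 \cdot 4 \left(-83\right) = 16 \left(-83\right) = -1328$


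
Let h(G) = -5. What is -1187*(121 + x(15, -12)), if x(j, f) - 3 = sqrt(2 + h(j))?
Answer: -147188 - 1187*I*sqrt(3) ≈ -1.4719e+5 - 2055.9*I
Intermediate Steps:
x(j, f) = 3 + I*sqrt(3) (x(j, f) = 3 + sqrt(2 - 5) = 3 + sqrt(-3) = 3 + I*sqrt(3))
-1187*(121 + x(15, -12)) = -1187*(121 + (3 + I*sqrt(3))) = -1187*(124 + I*sqrt(3)) = -147188 - 1187*I*sqrt(3)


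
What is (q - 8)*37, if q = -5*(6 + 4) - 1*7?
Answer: -2405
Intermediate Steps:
q = -57 (q = -5*10 - 7 = -50 - 7 = -57)
(q - 8)*37 = (-57 - 8)*37 = -65*37 = -2405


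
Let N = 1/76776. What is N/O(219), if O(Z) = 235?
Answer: 1/18042360 ≈ 5.5425e-8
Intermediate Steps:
N = 1/76776 ≈ 1.3025e-5
N/O(219) = (1/76776)/235 = (1/76776)*(1/235) = 1/18042360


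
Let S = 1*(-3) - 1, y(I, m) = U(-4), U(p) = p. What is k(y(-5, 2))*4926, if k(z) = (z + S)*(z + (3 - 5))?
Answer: 236448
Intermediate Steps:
y(I, m) = -4
S = -4 (S = -3 - 1 = -4)
k(z) = (-4 + z)*(-2 + z) (k(z) = (z - 4)*(z + (3 - 5)) = (-4 + z)*(z - 2) = (-4 + z)*(-2 + z))
k(y(-5, 2))*4926 = (8 + (-4)² - 6*(-4))*4926 = (8 + 16 + 24)*4926 = 48*4926 = 236448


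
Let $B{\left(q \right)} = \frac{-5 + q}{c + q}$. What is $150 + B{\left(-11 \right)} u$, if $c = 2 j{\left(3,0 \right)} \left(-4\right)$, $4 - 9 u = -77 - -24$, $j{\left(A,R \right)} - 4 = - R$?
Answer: $\frac{19654}{129} \approx 152.36$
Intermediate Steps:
$j{\left(A,R \right)} = 4 - R$
$u = \frac{19}{3}$ ($u = \frac{4}{9} - \frac{-77 - -24}{9} = \frac{4}{9} - \frac{-77 + 24}{9} = \frac{4}{9} - - \frac{53}{9} = \frac{4}{9} + \frac{53}{9} = \frac{19}{3} \approx 6.3333$)
$c = -32$ ($c = 2 \left(4 - 0\right) \left(-4\right) = 2 \left(4 + 0\right) \left(-4\right) = 2 \cdot 4 \left(-4\right) = 8 \left(-4\right) = -32$)
$B{\left(q \right)} = \frac{-5 + q}{-32 + q}$
$150 + B{\left(-11 \right)} u = 150 + \frac{-5 - 11}{-32 - 11} \cdot \frac{19}{3} = 150 + \frac{1}{-43} \left(-16\right) \frac{19}{3} = 150 + \left(- \frac{1}{43}\right) \left(-16\right) \frac{19}{3} = 150 + \frac{16}{43} \cdot \frac{19}{3} = 150 + \frac{304}{129} = \frac{19654}{129}$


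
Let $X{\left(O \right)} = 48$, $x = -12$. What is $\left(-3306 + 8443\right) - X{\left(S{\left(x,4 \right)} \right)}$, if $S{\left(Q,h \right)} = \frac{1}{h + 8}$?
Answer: $5089$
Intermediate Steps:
$S{\left(Q,h \right)} = \frac{1}{8 + h}$
$\left(-3306 + 8443\right) - X{\left(S{\left(x,4 \right)} \right)} = \left(-3306 + 8443\right) - 48 = 5137 - 48 = 5089$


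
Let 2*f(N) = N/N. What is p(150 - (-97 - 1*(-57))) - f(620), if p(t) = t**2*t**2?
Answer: 2606419999/2 ≈ 1.3032e+9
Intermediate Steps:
f(N) = 1/2 (f(N) = (N/N)/2 = (1/2)*1 = 1/2)
p(t) = t**4
p(150 - (-97 - 1*(-57))) - f(620) = (150 - (-97 - 1*(-57)))**4 - 1*1/2 = (150 - (-97 + 57))**4 - 1/2 = (150 - 1*(-40))**4 - 1/2 = (150 + 40)**4 - 1/2 = 190**4 - 1/2 = 1303210000 - 1/2 = 2606419999/2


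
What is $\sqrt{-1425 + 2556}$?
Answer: $\sqrt{1131} \approx 33.63$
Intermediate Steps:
$\sqrt{-1425 + 2556} = \sqrt{1131}$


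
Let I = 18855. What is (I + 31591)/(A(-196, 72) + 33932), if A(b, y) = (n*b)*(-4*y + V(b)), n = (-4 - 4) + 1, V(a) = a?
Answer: -25223/315058 ≈ -0.080058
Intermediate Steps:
n = -7 (n = -8 + 1 = -7)
A(b, y) = -7*b*(b - 4*y) (A(b, y) = (-7*b)*(-4*y + b) = (-7*b)*(b - 4*y) = -7*b*(b - 4*y))
(I + 31591)/(A(-196, 72) + 33932) = (18855 + 31591)/(7*(-196)*(-1*(-196) + 4*72) + 33932) = 50446/(7*(-196)*(196 + 288) + 33932) = 50446/(7*(-196)*484 + 33932) = 50446/(-664048 + 33932) = 50446/(-630116) = 50446*(-1/630116) = -25223/315058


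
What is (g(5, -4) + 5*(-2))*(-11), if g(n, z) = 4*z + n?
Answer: 231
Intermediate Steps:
g(n, z) = n + 4*z
(g(5, -4) + 5*(-2))*(-11) = ((5 + 4*(-4)) + 5*(-2))*(-11) = ((5 - 16) - 10)*(-11) = (-11 - 10)*(-11) = -21*(-11) = 231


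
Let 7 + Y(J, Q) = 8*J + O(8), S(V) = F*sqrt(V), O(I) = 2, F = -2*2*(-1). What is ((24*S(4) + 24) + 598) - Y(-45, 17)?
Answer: 1179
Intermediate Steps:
F = 4 (F = -4*(-1) = 4)
S(V) = 4*sqrt(V)
Y(J, Q) = -5 + 8*J (Y(J, Q) = -7 + (8*J + 2) = -7 + (2 + 8*J) = -5 + 8*J)
((24*S(4) + 24) + 598) - Y(-45, 17) = ((24*(4*sqrt(4)) + 24) + 598) - (-5 + 8*(-45)) = ((24*(4*2) + 24) + 598) - (-5 - 360) = ((24*8 + 24) + 598) - 1*(-365) = ((192 + 24) + 598) + 365 = (216 + 598) + 365 = 814 + 365 = 1179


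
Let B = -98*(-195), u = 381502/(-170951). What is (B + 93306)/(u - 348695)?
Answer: -1747057056/5419103677 ≈ -0.32239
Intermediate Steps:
u = -34682/15541 (u = 381502*(-1/170951) = -34682/15541 ≈ -2.2316)
B = 19110
(B + 93306)/(u - 348695) = (19110 + 93306)/(-34682/15541 - 348695) = 112416/(-5419103677/15541) = 112416*(-15541/5419103677) = -1747057056/5419103677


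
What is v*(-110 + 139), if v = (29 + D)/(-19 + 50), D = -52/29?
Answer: 789/31 ≈ 25.452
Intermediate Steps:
D = -52/29 (D = -52*1/29 = -52/29 ≈ -1.7931)
v = 789/899 (v = (29 - 52/29)/(-19 + 50) = (789/29)/31 = (789/29)*(1/31) = 789/899 ≈ 0.87764)
v*(-110 + 139) = 789*(-110 + 139)/899 = (789/899)*29 = 789/31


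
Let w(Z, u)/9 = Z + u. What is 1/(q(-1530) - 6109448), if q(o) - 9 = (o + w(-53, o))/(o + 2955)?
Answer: -475/2901988784 ≈ -1.6368e-7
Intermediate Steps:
w(Z, u) = 9*Z + 9*u (w(Z, u) = 9*(Z + u) = 9*Z + 9*u)
q(o) = 9 + (-477 + 10*o)/(2955 + o) (q(o) = 9 + (o + (9*(-53) + 9*o))/(o + 2955) = 9 + (o + (-477 + 9*o))/(2955 + o) = 9 + (-477 + 10*o)/(2955 + o))
1/(q(-1530) - 6109448) = 1/((26118 + 19*(-1530))/(2955 - 1530) - 6109448) = 1/((26118 - 29070)/1425 - 6109448) = 1/((1/1425)*(-2952) - 6109448) = 1/(-984/475 - 6109448) = 1/(-2901988784/475) = -475/2901988784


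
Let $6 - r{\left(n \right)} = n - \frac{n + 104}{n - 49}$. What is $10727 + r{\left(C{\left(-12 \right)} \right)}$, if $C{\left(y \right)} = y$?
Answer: $\frac{655353}{61} \approx 10743.0$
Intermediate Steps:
$r{\left(n \right)} = 6 - n + \frac{104 + n}{-49 + n}$ ($r{\left(n \right)} = 6 - \left(n - \frac{n + 104}{n - 49}\right) = 6 - \left(n - \frac{104 + n}{-49 + n}\right) = 6 - n + \frac{104 + n}{-49 + n}$)
$10727 + r{\left(C{\left(-12 \right)} \right)} = 10727 + \frac{-190 - \left(-12\right)^{2} + 56 \left(-12\right)}{-49 - 12} = 10727 + \frac{-190 - 144 - 672}{-61} = 10727 - \frac{-190 - 144 - 672}{61} = 10727 - - \frac{1006}{61} = 10727 + \frac{1006}{61} = \frac{655353}{61}$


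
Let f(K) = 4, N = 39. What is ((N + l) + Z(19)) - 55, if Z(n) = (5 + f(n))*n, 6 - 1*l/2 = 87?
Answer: -7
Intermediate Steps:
l = -162 (l = 12 - 2*87 = 12 - 174 = -162)
Z(n) = 9*n (Z(n) = (5 + 4)*n = 9*n)
((N + l) + Z(19)) - 55 = ((39 - 162) + 9*19) - 55 = (-123 + 171) - 55 = 48 - 55 = -7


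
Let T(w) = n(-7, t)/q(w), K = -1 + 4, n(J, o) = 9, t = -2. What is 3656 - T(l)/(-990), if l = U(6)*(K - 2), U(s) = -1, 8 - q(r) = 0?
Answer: 3217281/880 ≈ 3656.0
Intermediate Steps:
q(r) = 8 (q(r) = 8 - 1*0 = 8 + 0 = 8)
K = 3
l = -1 (l = -(3 - 2) = -1*1 = -1)
T(w) = 9/8
3656 - T(l)/(-990) = 3656 - 9/(8*(-990)) = 3656 - 9*(-1)/(8*990) = 3656 - 1*(-1/880) = 3656 + 1/880 = 3217281/880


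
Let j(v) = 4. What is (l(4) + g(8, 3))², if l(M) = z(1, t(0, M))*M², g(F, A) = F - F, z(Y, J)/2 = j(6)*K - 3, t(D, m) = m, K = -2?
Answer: 123904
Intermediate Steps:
z(Y, J) = -22 (z(Y, J) = 2*(4*(-2) - 3) = 2*(-8 - 3) = 2*(-11) = -22)
g(F, A) = 0
l(M) = -22*M²
(l(4) + g(8, 3))² = (-22*4² + 0)² = (-22*16 + 0)² = (-352 + 0)² = (-352)² = 123904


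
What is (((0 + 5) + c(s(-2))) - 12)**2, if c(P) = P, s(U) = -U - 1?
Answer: 36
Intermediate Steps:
s(U) = -1 - U
(((0 + 5) + c(s(-2))) - 12)**2 = (((0 + 5) + (-1 - 1*(-2))) - 12)**2 = ((5 + (-1 + 2)) - 12)**2 = ((5 + 1) - 12)**2 = (6 - 12)**2 = (-6)**2 = 36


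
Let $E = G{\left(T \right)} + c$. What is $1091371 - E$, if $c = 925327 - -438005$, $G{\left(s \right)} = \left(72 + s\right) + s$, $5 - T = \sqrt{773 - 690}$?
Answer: $-272043 + 2 \sqrt{83} \approx -2.7203 \cdot 10^{5}$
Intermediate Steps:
$T = 5 - \sqrt{83}$ ($T = 5 - \sqrt{773 - 690} = 5 - \sqrt{83} \approx -4.1104$)
$G{\left(s \right)} = 72 + 2 s$
$c = 1363332$ ($c = 925327 + 438005 = 1363332$)
$E = 1363414 - 2 \sqrt{83}$ ($E = \left(72 + 2 \left(5 - \sqrt{83}\right)\right) + 1363332 = \left(72 + \left(10 - 2 \sqrt{83}\right)\right) + 1363332 = \left(82 - 2 \sqrt{83}\right) + 1363332 = 1363414 - 2 \sqrt{83} \approx 1.3634 \cdot 10^{6}$)
$1091371 - E = 1091371 - \left(1363414 - 2 \sqrt{83}\right) = -272043 + 2 \sqrt{83}$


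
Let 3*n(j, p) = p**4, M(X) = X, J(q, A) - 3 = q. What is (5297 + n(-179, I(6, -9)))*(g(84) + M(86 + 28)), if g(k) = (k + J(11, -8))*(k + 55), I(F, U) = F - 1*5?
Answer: 218292512/3 ≈ 7.2764e+7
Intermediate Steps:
J(q, A) = 3 + q
I(F, U) = -5 + F (I(F, U) = F - 5 = -5 + F)
n(j, p) = p**4/3
g(k) = (14 + k)*(55 + k) (g(k) = (k + (3 + 11))*(k + 55) = (k + 14)*(55 + k) = (14 + k)*(55 + k))
(5297 + n(-179, I(6, -9)))*(g(84) + M(86 + 28)) = (5297 + (-5 + 6)**4/3)*((770 + 84**2 + 69*84) + (86 + 28)) = (5297 + (1/3)*1**4)*((770 + 7056 + 5796) + 114) = (5297 + (1/3)*1)*(13622 + 114) = (5297 + 1/3)*13736 = (15892/3)*13736 = 218292512/3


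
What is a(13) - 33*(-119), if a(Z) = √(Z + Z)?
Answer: 3927 + √26 ≈ 3932.1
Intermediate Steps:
a(Z) = √2*√Z (a(Z) = √(2*Z) = √2*√Z)
a(13) - 33*(-119) = √2*√13 - 33*(-119) = √26 + 3927 = 3927 + √26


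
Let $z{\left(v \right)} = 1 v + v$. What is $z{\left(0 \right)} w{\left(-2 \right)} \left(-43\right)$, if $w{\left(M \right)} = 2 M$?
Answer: $0$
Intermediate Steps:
$z{\left(v \right)} = 2 v$ ($z{\left(v \right)} = v + v = 2 v$)
$z{\left(0 \right)} w{\left(-2 \right)} \left(-43\right) = 2 \cdot 0 \cdot 2 \left(-2\right) \left(-43\right) = 0 \left(-4\right) \left(-43\right) = 0 \left(-43\right) = 0$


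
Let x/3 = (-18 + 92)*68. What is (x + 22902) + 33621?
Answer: 71619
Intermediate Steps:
x = 15096 (x = 3*((-18 + 92)*68) = 3*(74*68) = 3*5032 = 15096)
(x + 22902) + 33621 = (15096 + 22902) + 33621 = 37998 + 33621 = 71619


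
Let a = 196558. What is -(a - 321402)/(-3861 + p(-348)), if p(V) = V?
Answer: -5428/183 ≈ -29.661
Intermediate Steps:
-(a - 321402)/(-3861 + p(-348)) = -(196558 - 321402)/(-3861 - 348) = -(-124844)/(-4209) = -(-124844)*(-1)/4209 = -1*5428/183 = -5428/183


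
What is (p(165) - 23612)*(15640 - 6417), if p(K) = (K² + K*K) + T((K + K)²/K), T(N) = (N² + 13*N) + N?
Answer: 4387178194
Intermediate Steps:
T(N) = N² + 14*N
p(K) = 2*K² + 4*K*(14 + 4*K) (p(K) = (K² + K*K) + ((K + K)²/K)*(14 + (K + K)²/K) = (K² + K²) + ((2*K)²/K)*(14 + (2*K)²/K) = 2*K² + ((4*K²)/K)*(14 + (4*K²)/K) = 2*K² + (4*K)*(14 + 4*K) = 2*K² + 4*K*(14 + 4*K))
(p(165) - 23612)*(15640 - 6417) = (2*165*(28 + 9*165) - 23612)*(15640 - 6417) = (2*165*(28 + 1485) - 23612)*9223 = (2*165*1513 - 23612)*9223 = (499290 - 23612)*9223 = 475678*9223 = 4387178194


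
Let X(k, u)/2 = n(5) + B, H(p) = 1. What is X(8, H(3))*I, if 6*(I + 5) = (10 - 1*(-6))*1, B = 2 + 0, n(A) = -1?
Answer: -14/3 ≈ -4.6667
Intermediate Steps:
B = 2
I = -7/3 (I = -5 + ((10 - 1*(-6))*1)/6 = -5 + ((10 + 6)*1)/6 = -5 + (16*1)/6 = -5 + (⅙)*16 = -5 + 8/3 = -7/3 ≈ -2.3333)
X(k, u) = 2 (X(k, u) = 2*(-1 + 2) = 2*1 = 2)
X(8, H(3))*I = 2*(-7/3) = -14/3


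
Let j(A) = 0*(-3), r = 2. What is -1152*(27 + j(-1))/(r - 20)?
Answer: 1728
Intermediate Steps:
j(A) = 0
-1152*(27 + j(-1))/(r - 20) = -1152*(27 + 0)/(2 - 20) = -31104/(-18) = -31104*(-1)/18 = -1152*(-3/2) = 1728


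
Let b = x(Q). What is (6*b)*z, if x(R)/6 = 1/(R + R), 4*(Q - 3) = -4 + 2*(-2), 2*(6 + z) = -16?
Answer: -252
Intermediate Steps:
z = -14 (z = -6 + (1/2)*(-16) = -6 - 8 = -14)
Q = 1 (Q = 3 + (-4 + 2*(-2))/4 = 3 + (-4 - 4)/4 = 3 + (1/4)*(-8) = 3 - 2 = 1)
x(R) = 3/R (x(R) = 6/(R + R) = 6/((2*R)) = 6*(1/(2*R)) = 3/R)
b = 3 (b = 3/1 = 3*1 = 3)
(6*b)*z = (6*3)*(-14) = 18*(-14) = -252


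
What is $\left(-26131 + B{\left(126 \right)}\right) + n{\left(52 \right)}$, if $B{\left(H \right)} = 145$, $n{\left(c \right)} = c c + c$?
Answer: $-23230$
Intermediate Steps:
$n{\left(c \right)} = c + c^{2}$ ($n{\left(c \right)} = c^{2} + c = c + c^{2}$)
$\left(-26131 + B{\left(126 \right)}\right) + n{\left(52 \right)} = \left(-26131 + 145\right) + 52 \left(1 + 52\right) = -25986 + 52 \cdot 53 = -25986 + 2756 = -23230$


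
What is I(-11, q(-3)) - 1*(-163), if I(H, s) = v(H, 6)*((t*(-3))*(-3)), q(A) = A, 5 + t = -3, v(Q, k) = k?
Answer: -269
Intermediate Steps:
t = -8 (t = -5 - 3 = -8)
I(H, s) = -432 (I(H, s) = 6*(-8*(-3)*(-3)) = 6*(24*(-3)) = 6*(-72) = -432)
I(-11, q(-3)) - 1*(-163) = -432 - 1*(-163) = -432 + 163 = -269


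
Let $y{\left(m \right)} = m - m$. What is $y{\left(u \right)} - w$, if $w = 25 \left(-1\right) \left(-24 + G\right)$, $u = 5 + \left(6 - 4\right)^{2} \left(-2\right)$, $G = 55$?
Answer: $775$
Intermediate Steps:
$u = -3$ ($u = 5 + 2^{2} \left(-2\right) = 5 + 4 \left(-2\right) = 5 - 8 = -3$)
$w = -775$ ($w = 25 \left(-1\right) \left(-24 + 55\right) = \left(-25\right) 31 = -775$)
$y{\left(m \right)} = 0$
$y{\left(u \right)} - w = 0 - -775 = 0 + 775 = 775$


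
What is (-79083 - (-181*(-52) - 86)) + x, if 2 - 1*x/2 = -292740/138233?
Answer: -12219902885/138233 ≈ -88401.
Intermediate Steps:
x = 1138412/138233 (x = 4 - (-585480)/138233 = 4 - 2*(-292740/138233) = 4 + 585480/138233 = 1138412/138233 ≈ 8.2355)
(-79083 - (-181*(-52) - 86)) + x = (-79083 - (-181*(-52) - 86)) + 1138412/138233 = (-79083 - (9412 - 86)) + 1138412/138233 = (-79083 - 1*9326) + 1138412/138233 = (-79083 - 9326) + 1138412/138233 = -88409 + 1138412/138233 = -12219902885/138233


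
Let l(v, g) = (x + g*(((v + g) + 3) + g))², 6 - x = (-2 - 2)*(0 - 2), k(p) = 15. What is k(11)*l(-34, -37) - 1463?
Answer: 226163872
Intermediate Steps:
x = -2 (x = 6 - (-2 - 2)*(0 - 2) = 6 - (-4)*(-2) = 6 - 1*8 = 6 - 8 = -2)
l(v, g) = (-2 + g*(3 + v + 2*g))² (l(v, g) = (-2 + g*(((v + g) + 3) + g))² = (-2 + g*(((g + v) + 3) + g))² = (-2 + g*((3 + g + v) + g))² = (-2 + g*(3 + v + 2*g))²)
k(11)*l(-34, -37) - 1463 = 15*(-2 + 2*(-37)² + 3*(-37) - 37*(-34))² - 1463 = 15*(-2 + 2*1369 - 111 + 1258)² - 1463 = 15*(-2 + 2738 - 111 + 1258)² - 1463 = 15*3883² - 1463 = 15*15077689 - 1463 = 226165335 - 1463 = 226163872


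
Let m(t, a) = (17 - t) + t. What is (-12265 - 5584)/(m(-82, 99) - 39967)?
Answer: 17849/39950 ≈ 0.44678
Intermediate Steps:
m(t, a) = 17
(-12265 - 5584)/(m(-82, 99) - 39967) = (-12265 - 5584)/(17 - 39967) = -17849/(-39950) = -17849*(-1/39950) = 17849/39950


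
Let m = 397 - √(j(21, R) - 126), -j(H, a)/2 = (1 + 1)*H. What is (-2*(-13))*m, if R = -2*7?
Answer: 10322 - 26*I*√210 ≈ 10322.0 - 376.78*I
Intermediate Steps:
R = -14
j(H, a) = -4*H (j(H, a) = -2*(1 + 1)*H = -4*H)
m = 397 - I*√210 (m = 397 - √(-4*21 - 126) = 397 - √(-84 - 126) = 397 - √(-210) = 397 - I*√210 ≈ 397.0 - 14.491*I)
(-2*(-13))*m = (-2*(-13))*(397 - I*√210) = 26*(397 - I*√210) = 10322 - 26*I*√210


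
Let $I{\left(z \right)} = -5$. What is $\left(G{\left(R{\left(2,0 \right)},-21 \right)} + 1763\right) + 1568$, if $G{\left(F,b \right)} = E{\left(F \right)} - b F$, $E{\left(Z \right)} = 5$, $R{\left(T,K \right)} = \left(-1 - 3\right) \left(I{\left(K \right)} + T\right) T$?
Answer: $3840$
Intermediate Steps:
$R{\left(T,K \right)} = T \left(20 - 4 T\right)$ ($R{\left(T,K \right)} = \left(-1 - 3\right) \left(-5 + T\right) T = - 4 \left(-5 + T\right) T = \left(20 - 4 T\right) T = T \left(20 - 4 T\right)$)
$G{\left(F,b \right)} = 5 - F b$ ($G{\left(F,b \right)} = 5 - b F = 5 - F b$)
$\left(G{\left(R{\left(2,0 \right)},-21 \right)} + 1763\right) + 1568 = \left(\left(5 - 4 \cdot 2 \left(5 - 2\right) \left(-21\right)\right) + 1763\right) + 1568 = \left(\left(5 - 4 \cdot 2 \cdot 3 \left(-21\right)\right) + 1763\right) + 1568 = \left(\left(5 - 24 \left(-21\right)\right) + 1763\right) + 1568 = \left(\left(5 + 504\right) + 1763\right) + 1568 = \left(509 + 1763\right) + 1568 = 2272 + 1568 = 3840$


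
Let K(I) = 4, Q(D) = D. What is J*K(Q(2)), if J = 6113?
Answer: 24452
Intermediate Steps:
J*K(Q(2)) = 6113*4 = 24452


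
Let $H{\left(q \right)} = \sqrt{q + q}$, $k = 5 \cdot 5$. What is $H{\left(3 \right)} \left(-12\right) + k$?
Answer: $25 - 12 \sqrt{6} \approx -4.3939$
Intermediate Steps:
$k = 25$
$H{\left(q \right)} = \sqrt{2} \sqrt{q}$ ($H{\left(q \right)} = \sqrt{2 q} = \sqrt{2} \sqrt{q}$)
$H{\left(3 \right)} \left(-12\right) + k = \sqrt{2} \sqrt{3} \left(-12\right) + 25 = \sqrt{6} \left(-12\right) + 25 = - 12 \sqrt{6} + 25 = 25 - 12 \sqrt{6}$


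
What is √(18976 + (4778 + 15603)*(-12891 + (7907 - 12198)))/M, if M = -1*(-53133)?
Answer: I*√350167366/53133 ≈ 0.35219*I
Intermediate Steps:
M = 53133
√(18976 + (4778 + 15603)*(-12891 + (7907 - 12198)))/M = √(18976 + (4778 + 15603)*(-12891 + (7907 - 12198)))/53133 = √(18976 + 20381*(-12891 - 4291))*(1/53133) = √(18976 + 20381*(-17182))*(1/53133) = √(18976 - 350186342)*(1/53133) = √(-350167366)*(1/53133) = (I*√350167366)*(1/53133) = I*√350167366/53133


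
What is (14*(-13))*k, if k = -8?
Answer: 1456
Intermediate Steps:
(14*(-13))*k = (14*(-13))*(-8) = -182*(-8) = 1456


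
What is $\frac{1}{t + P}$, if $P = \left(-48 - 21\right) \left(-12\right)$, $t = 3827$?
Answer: $\frac{1}{4655} \approx 0.00021482$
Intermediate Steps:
$P = 828$ ($P = \left(-69\right) \left(-12\right) = 828$)
$\frac{1}{t + P} = \frac{1}{3827 + 828} = \frac{1}{4655}$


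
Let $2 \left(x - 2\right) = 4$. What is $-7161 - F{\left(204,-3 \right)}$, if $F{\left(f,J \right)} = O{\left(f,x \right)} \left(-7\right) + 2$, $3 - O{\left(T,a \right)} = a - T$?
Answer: $-5742$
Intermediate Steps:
$x = 4$ ($x = 2 + \frac{1}{2} \cdot 4 = 2 + 2 = 4$)
$O{\left(T,a \right)} = 3 + T - a$ ($O{\left(T,a \right)} = 3 - \left(a - T\right) = 3 + \left(T - a\right) = 3 + T - a$)
$F{\left(f,J \right)} = 9 - 7 f$ ($F{\left(f,J \right)} = \left(3 + f - 4\right) \left(-7\right) + 2 = \left(-1 + f\right) \left(-7\right) + 2 = \left(7 - 7 f\right) + 2 = 9 - 7 f$)
$-7161 - F{\left(204,-3 \right)} = -7161 - \left(9 - 1428\right) = -7161 - -1419 = -7161 + 1419 = -5742$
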